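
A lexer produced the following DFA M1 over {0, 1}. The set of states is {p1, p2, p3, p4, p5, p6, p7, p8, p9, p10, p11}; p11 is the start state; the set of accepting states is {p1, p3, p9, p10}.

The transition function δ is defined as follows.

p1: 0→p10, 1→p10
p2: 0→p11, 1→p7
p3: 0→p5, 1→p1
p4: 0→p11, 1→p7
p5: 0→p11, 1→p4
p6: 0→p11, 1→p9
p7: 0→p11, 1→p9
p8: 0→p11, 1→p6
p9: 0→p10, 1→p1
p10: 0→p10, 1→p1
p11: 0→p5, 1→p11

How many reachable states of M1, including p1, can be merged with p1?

3

States {p2,p3,p6,p8} cannot be reached from the start state, so discard them.
P0 = {p1,p9,p10} | {p4,p5,p7,p11}.
Refine {p4,p5,p7,p11} on symbol 1: members go to different blocks, giving {p4,p5,p11} and {p7}.
Refine {p4,p5,p11} on symbol 1: members go to different blocks, giving {p5,p11} and {p4}.
On input 1, block {p5,p11} splits into {p5} and {p11}.
Stable partition: {p1,p9,p10} | {p5} | {p7} | {p4} | {p11} — 5 equivalence classes.
The equivalence class containing p1 is {p1,p9,p10}, of size 3.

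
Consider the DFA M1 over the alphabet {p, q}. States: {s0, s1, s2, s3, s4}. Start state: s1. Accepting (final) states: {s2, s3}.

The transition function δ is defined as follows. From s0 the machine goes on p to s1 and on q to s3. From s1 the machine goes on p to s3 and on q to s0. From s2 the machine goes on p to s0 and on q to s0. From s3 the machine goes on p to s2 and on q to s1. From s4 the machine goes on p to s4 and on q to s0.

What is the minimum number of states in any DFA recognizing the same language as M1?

4

States {s4} cannot be reached from the start state, so discard them.
Start with accepting vs non-accepting: {s2,s3} | {s0,s1}.
Split {s2,s3} by δ(·,p) → {s2} and {s3}.
Refine {s0,s1} on symbol p: members go to different blocks, giving {s0} and {s1}.
No further refinement is possible. Final partition (4 blocks): {s2} | {s0} | {s3} | {s1}.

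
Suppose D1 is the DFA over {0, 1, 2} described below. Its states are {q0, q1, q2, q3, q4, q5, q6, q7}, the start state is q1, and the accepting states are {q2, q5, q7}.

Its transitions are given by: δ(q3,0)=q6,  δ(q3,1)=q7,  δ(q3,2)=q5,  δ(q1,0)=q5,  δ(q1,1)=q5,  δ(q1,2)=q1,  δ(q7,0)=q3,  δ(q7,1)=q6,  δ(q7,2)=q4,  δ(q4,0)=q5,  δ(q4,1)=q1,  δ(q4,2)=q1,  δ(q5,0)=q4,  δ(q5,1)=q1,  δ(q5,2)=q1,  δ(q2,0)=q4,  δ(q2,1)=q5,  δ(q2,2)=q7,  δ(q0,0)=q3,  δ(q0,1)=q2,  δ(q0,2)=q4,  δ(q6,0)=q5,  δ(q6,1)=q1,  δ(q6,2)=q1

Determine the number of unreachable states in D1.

Starting at q1 and following transitions, the reachable set is {q1, q4, q5}. That leaves q0, q2, q3, q6, q7 unreachable — 5 in total.

5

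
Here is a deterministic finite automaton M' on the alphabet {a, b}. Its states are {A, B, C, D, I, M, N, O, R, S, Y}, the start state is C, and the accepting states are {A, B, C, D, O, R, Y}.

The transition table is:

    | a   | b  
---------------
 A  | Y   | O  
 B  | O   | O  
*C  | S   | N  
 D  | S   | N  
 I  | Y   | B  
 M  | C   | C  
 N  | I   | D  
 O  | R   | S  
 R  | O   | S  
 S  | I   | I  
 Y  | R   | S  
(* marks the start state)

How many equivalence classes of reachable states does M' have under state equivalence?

First remove the unreachable states {A,M}; 9 states remain.
Initial partition by acceptance: {B,C,D,O,R,Y} | {I,N,S}.
Split {B,C,D,O,R,Y} by δ(·,a) → {B,O,R,Y} and {C,D}.
Refine {B,O,R,Y} on symbol b: members go to different blocks, giving {O,R,Y} and {B}.
Split {I,N,S} by δ(·,a) → {N,S} and {I}.
Split {N,S} by δ(·,b) → {S} and {N}.
Stable partition: {O,R,Y} | {S} | {C,D} | {B} | {I} | {N} — 6 equivalence classes.

6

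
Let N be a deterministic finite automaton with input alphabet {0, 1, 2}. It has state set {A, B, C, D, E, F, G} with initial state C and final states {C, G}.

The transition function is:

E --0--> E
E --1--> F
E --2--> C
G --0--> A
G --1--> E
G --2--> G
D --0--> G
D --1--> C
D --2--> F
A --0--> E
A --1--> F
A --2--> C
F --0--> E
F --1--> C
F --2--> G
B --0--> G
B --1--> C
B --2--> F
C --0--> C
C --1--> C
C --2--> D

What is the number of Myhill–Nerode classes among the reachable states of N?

5

First remove the unreachable states {B}; 6 states remain.
P0 = {C,G} | {A,D,E,F}.
Refine {C,G} on symbol 0: members go to different blocks, giving {C} and {G}.
Refine {A,D,E,F} on symbol 0: members go to different blocks, giving {A,E,F} and {D}.
On input 1, block {A,E,F} splits into {A,E} and {F}.
Stable partition: {C} | {A,E} | {G} | {D} | {F} — 5 equivalence classes.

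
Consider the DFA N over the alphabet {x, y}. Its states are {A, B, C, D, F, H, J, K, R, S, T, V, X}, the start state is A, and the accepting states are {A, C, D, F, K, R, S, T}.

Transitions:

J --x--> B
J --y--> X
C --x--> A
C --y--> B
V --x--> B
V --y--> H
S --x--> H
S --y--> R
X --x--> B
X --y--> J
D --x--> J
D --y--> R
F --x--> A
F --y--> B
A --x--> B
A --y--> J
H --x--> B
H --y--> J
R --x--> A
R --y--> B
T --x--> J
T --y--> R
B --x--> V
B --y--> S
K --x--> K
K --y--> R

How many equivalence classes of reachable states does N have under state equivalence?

5

First remove the unreachable states {C,D,F,K,T}; 8 states remain.
Initial partition by acceptance: {A,R,S} | {B,H,J,V,X}.
Refine {A,R,S} on symbol x: members go to different blocks, giving {A,S} and {R}.
On input y, block {A,S} splits into {A} and {S}.
Refine {B,H,J,V,X} on symbol y: members go to different blocks, giving {H,J,V,X} and {B}.
No further refinement is possible. Final partition (5 blocks): {A} | {H,J,V,X} | {R} | {S} | {B}.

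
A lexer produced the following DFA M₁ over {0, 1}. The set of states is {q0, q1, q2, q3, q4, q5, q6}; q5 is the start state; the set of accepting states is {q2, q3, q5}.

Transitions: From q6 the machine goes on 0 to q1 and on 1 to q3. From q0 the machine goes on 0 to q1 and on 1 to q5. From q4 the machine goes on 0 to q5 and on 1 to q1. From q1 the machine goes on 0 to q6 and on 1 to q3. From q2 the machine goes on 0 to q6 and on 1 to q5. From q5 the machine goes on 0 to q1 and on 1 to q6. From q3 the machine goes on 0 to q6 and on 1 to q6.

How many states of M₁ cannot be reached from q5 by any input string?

3

No path from q5 leads to q0, q2, q4; the other 4 states are all reachable.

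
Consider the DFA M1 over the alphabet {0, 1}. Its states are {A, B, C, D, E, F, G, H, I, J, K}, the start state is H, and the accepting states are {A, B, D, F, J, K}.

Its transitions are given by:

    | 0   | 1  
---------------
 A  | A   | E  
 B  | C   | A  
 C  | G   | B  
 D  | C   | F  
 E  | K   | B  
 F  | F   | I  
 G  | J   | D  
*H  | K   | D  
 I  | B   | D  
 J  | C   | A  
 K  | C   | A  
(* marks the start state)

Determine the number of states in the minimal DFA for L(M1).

All states are reachable from the start state.
Start with accepting vs non-accepting: {A,B,D,F,J,K} | {C,E,G,H,I}.
Split {A,B,D,F,J,K} by δ(·,0) → {B,D,J,K} and {A,F}.
Split {C,E,G,H,I} by δ(·,0) → {E,G,H,I} and {C}.
Stable partition: {B,D,J,K} | {E,G,H,I} | {A,F} | {C} — 4 equivalence classes.

4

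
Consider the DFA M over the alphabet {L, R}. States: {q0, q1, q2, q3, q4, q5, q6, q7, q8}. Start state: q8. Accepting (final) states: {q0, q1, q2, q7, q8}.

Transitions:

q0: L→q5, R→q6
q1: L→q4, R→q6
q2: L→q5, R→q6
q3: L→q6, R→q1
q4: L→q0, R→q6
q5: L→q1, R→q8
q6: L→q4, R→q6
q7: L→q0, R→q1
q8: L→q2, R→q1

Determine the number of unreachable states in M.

BFS from q8 reaches {q0, q1, q2, q4, q5, q6, q8}; the 2 state(s) q3, q7 are never visited.

2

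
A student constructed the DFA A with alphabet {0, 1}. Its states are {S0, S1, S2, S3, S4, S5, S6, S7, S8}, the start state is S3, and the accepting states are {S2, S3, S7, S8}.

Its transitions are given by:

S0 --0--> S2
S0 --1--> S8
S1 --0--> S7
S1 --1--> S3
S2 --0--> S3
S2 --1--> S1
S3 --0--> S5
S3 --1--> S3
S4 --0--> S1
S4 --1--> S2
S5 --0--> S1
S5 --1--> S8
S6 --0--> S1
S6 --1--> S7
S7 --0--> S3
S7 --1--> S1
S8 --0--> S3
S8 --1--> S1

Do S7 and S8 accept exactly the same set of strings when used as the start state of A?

Yes

States {S0,S2,S4,S6} cannot be reached from the start state, so discard them.
Initial partition by acceptance: {S3,S7,S8} | {S1,S5}.
Split {S3,S7,S8} by δ(·,0) → {S7,S8} and {S3}.
Split {S1,S5} by δ(·,0) → {S1} and {S5}.
The partition is now stable with 4 blocks: {S7,S8} | {S1} | {S3} | {S5}.
S7 and S8 lie in the same block of the stable partition, so they are equivalent — no string distinguishes them.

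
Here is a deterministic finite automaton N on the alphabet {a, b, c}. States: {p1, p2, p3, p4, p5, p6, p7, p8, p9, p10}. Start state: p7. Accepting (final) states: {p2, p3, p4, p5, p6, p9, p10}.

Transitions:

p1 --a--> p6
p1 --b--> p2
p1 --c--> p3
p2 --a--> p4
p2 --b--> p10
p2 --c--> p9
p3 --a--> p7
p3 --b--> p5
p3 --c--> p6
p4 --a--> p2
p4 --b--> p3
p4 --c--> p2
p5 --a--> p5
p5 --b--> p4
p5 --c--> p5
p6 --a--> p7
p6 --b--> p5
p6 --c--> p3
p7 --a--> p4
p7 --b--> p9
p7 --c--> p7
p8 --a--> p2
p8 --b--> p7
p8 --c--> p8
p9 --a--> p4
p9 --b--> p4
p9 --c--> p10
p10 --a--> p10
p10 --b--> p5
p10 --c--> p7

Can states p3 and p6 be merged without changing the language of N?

First remove the unreachable states {p1,p8}; 8 states remain.
Start with accepting vs non-accepting: {p2,p3,p4,p5,p6,p9,p10} | {p7}.
On input a, block {p2,p3,p4,p5,p6,p9,p10} splits into {p2,p4,p5,p9,p10} and {p3,p6}.
Split {p2,p4,p5,p9,p10} by δ(·,b) → {p2,p5,p9,p10} and {p4}.
On input a, block {p2,p5,p9,p10} splits into {p2,p9} and {p5,p10}.
Split {p2,p9} by δ(·,b) → {p2} and {p9}.
On input b, block {p5,p10} splits into {p5} and {p10}.
Stable partition: {p2} | {p7} | {p3,p6} | {p4} | {p5} | {p9} | {p10} — 7 equivalence classes.
p3 and p6 lie in the same block of the stable partition, so they are equivalent — no string distinguishes them.

Yes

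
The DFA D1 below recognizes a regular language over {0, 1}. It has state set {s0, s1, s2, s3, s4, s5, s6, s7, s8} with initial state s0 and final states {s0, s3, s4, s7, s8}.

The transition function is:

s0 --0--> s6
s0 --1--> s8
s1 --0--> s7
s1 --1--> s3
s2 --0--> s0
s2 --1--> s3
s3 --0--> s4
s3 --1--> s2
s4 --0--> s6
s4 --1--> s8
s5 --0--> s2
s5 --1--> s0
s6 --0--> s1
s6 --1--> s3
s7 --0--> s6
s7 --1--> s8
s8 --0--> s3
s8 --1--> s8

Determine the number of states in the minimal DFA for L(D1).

5

First remove the unreachable states {s5}; 8 states remain.
Start with accepting vs non-accepting: {s0,s3,s4,s7,s8} | {s1,s2,s6}.
Split {s0,s3,s4,s7,s8} by δ(·,0) → {s0,s4,s7} and {s3,s8}.
Refine {s1,s2,s6} on symbol 0: members go to different blocks, giving {s1,s2} and {s6}.
Refine {s3,s8} on symbol 0: members go to different blocks, giving {s3} and {s8}.
No further refinement is possible. Final partition (5 blocks): {s0,s4,s7} | {s1,s2} | {s3} | {s6} | {s8}.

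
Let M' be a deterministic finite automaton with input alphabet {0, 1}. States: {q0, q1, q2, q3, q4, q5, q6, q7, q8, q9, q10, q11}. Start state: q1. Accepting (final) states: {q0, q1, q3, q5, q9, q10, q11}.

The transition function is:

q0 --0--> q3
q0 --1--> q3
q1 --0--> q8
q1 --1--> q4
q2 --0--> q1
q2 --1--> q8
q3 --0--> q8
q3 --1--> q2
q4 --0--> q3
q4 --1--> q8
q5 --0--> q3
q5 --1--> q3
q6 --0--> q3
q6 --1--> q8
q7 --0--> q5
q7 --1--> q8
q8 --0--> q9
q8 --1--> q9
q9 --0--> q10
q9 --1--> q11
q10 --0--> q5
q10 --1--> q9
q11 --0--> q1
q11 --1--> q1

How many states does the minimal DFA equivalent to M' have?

First remove the unreachable states {q0,q6,q7}; 9 states remain.
Start with accepting vs non-accepting: {q1,q3,q5,q9,q10,q11} | {q2,q4,q8}.
On input 0, block {q1,q3,q5,q9,q10,q11} splits into {q5,q9,q10,q11} and {q1,q3}.
On input 0, block {q5,q9,q10,q11} splits into {q5,q11} and {q9,q10}.
On input 0, block {q2,q4,q8} splits into {q2,q4} and {q8}.
On input 0, block {q9,q10} splits into {q9} and {q10}.
The partition is now stable with 6 blocks: {q5,q11} | {q2,q4} | {q1,q3} | {q9} | {q8} | {q10}.

6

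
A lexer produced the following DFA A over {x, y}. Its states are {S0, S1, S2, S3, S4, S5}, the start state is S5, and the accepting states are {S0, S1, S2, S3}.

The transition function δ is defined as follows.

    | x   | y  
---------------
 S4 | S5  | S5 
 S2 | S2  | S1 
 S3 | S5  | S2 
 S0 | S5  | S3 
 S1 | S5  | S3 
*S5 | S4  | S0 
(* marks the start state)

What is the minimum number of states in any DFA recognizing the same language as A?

Start with accepting vs non-accepting: {S0,S1,S2,S3} | {S4,S5}.
Split {S0,S1,S2,S3} by δ(·,x) → {S0,S1,S3} and {S2}.
Split {S0,S1,S3} by δ(·,y) → {S0,S1} and {S3}.
On input y, block {S4,S5} splits into {S4} and {S5}.
No further refinement is possible. Final partition (5 blocks): {S0,S1} | {S4} | {S2} | {S3} | {S5}.

5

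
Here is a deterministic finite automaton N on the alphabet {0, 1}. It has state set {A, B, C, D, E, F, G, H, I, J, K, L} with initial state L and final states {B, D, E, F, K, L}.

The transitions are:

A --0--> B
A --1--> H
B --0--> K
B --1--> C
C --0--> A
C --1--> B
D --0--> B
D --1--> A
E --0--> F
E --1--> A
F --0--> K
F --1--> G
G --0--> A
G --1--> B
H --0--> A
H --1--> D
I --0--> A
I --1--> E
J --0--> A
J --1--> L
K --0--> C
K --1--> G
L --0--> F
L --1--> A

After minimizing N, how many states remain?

6

States {E,I,J} cannot be reached from the start state, so discard them.
Initial partition by acceptance: {B,D,F,K,L} | {A,C,G,H}.
Refine {B,D,F,K,L} on symbol 0: members go to different blocks, giving {B,D,F,L} and {K}.
Split {B,D,F,L} by δ(·,0) → {B,F} and {D,L}.
Split {A,C,G,H} by δ(·,0) → {C,G,H} and {A}.
Split {C,G,H} by δ(·,1) → {C,G} and {H}.
No further refinement is possible. Final partition (6 blocks): {B,F} | {C,G} | {K} | {D,L} | {A} | {H}.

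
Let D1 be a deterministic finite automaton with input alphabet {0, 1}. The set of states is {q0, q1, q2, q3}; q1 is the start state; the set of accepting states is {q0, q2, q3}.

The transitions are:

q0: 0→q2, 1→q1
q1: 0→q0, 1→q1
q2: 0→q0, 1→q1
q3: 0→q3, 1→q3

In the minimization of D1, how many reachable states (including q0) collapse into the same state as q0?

2

States {q3} cannot be reached from the start state, so discard them.
Initial partition by acceptance: {q0,q2} | {q1}.
No further refinement is possible. Final partition (2 blocks): {q0,q2} | {q1}.
The equivalence class containing q0 is {q0,q2}, of size 2.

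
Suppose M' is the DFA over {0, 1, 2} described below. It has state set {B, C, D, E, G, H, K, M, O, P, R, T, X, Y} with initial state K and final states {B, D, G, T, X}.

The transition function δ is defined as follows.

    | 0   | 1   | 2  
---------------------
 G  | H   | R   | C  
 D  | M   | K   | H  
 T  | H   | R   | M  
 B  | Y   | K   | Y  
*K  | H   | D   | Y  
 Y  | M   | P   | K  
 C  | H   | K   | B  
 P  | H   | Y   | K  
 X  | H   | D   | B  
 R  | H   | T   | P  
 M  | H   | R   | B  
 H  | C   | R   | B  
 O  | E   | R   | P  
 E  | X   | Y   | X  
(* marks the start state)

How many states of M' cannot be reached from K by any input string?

BFS from K reaches {B, C, D, H, K, M, P, R, T, Y}; the 4 state(s) E, G, O, X are never visited.

4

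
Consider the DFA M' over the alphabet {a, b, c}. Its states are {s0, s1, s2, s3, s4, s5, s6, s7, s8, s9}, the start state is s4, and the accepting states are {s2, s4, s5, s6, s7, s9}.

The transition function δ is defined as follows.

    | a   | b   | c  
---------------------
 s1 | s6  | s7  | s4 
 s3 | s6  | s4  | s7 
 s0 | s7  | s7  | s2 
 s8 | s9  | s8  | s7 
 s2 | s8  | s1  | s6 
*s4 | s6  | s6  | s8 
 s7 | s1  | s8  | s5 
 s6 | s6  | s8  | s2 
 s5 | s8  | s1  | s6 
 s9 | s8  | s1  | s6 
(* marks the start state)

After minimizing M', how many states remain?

6

First remove the unreachable states {s0,s3}; 8 states remain.
Start with accepting vs non-accepting: {s2,s4,s5,s6,s7,s9} | {s1,s8}.
Refine {s2,s4,s5,s6,s7,s9} on symbol a: members go to different blocks, giving {s2,s5,s7,s9} and {s4,s6}.
On input c, block {s2,s5,s7,s9} splits into {s2,s5,s9} and {s7}.
Split {s1,s8} by δ(·,a) → {s1} and {s8}.
Refine {s4,s6} on symbol b: members go to different blocks, giving {s4} and {s6}.
The partition is now stable with 6 blocks: {s2,s5,s9} | {s1} | {s4} | {s7} | {s8} | {s6}.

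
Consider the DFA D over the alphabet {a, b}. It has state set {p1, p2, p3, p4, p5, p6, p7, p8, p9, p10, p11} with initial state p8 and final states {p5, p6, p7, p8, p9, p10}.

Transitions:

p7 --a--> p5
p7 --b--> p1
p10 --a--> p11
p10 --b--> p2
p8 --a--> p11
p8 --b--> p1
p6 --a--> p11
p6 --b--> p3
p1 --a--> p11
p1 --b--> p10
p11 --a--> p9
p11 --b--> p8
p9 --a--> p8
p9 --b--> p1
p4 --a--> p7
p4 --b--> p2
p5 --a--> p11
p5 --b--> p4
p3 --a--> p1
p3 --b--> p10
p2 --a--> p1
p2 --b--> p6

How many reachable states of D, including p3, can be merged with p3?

Reachable states from the start: {p1,p2,p3,p6,p8,p9,p10,p11}. Unreachable: {p4,p5,p7} — drop them.
P0 = {p6,p8,p9,p10} | {p1,p2,p3,p11}.
Split {p6,p8,p9,p10} by δ(·,a) → {p6,p8,p10} and {p9}.
Refine {p1,p2,p3,p11} on symbol a: members go to different blocks, giving {p1,p2,p3} and {p11}.
On input a, block {p1,p2,p3} splits into {p2,p3} and {p1}.
On input b, block {p6,p8,p10} splits into {p6,p10} and {p8}.
Stable partition: {p6,p10} | {p2,p3} | {p9} | {p11} | {p1} | {p8} — 6 equivalence classes.
State p3 belongs to the block {p2,p3}, which has 2 states.

2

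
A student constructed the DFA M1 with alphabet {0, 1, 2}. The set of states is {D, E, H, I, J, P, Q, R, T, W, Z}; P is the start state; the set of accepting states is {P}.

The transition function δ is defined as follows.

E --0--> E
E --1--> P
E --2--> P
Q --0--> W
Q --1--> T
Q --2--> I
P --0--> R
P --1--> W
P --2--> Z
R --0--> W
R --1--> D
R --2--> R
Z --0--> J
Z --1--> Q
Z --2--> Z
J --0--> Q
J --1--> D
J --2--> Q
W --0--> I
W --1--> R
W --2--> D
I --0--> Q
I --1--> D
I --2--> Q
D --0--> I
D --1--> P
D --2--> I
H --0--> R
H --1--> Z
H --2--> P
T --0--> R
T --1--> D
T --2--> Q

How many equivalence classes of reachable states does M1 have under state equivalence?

8

States {E,H} cannot be reached from the start state, so discard them.
Start with accepting vs non-accepting: {P} | {D,I,J,Q,R,T,W,Z}.
On input 1, block {D,I,J,Q,R,T,W,Z} splits into {I,J,Q,R,T,W,Z} and {D}.
Split {I,J,Q,R,T,W,Z} by δ(·,1) → {I,J,R,T} and {Q,W,Z}.
Split {I,J,R,T} by δ(·,0) → {I,J,R} and {T}.
Split {I,J,R} by δ(·,2) → {I,J} and {R}.
On input 0, block {Q,W,Z} splits into {W,Z} and {Q}.
Refine {W,Z} on symbol 1: members go to different blocks, giving {Z} and {W}.
Stable partition: {P} | {I,J} | {D} | {Z} | {T} | {R} | {Q} | {W} — 8 equivalence classes.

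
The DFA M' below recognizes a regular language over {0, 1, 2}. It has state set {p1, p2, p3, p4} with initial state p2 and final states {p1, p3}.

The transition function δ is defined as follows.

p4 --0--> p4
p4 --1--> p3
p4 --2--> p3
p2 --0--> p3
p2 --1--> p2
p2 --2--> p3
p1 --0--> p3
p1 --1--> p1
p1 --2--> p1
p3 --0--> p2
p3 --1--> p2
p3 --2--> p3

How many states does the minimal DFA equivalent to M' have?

First remove the unreachable states {p1,p4}; 2 states remain.
Initial partition by acceptance: {p3} | {p2}.
The partition is now stable with 2 blocks: {p3} | {p2}.

2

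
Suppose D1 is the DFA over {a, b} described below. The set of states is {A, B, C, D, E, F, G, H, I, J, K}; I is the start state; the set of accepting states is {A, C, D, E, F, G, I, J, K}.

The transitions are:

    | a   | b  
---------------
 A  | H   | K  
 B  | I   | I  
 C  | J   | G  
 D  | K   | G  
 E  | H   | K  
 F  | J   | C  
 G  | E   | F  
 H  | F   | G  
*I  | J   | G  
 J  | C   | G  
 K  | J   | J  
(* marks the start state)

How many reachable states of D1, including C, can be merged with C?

First remove the unreachable states {A,B,D}; 8 states remain.
Initial partition by acceptance: {C,E,F,G,I,J,K} | {H}.
On input a, block {C,E,F,G,I,J,K} splits into {C,F,G,I,J,K} and {E}.
On input a, block {C,F,G,I,J,K} splits into {C,F,I,J,K} and {G}.
Refine {C,F,I,J,K} on symbol b: members go to different blocks, giving {C,I,J} and {F,K}.
Stable partition: {C,I,J} | {H} | {E} | {G} | {F,K} — 5 equivalence classes.
The equivalence class containing C is {C,I,J}, of size 3.

3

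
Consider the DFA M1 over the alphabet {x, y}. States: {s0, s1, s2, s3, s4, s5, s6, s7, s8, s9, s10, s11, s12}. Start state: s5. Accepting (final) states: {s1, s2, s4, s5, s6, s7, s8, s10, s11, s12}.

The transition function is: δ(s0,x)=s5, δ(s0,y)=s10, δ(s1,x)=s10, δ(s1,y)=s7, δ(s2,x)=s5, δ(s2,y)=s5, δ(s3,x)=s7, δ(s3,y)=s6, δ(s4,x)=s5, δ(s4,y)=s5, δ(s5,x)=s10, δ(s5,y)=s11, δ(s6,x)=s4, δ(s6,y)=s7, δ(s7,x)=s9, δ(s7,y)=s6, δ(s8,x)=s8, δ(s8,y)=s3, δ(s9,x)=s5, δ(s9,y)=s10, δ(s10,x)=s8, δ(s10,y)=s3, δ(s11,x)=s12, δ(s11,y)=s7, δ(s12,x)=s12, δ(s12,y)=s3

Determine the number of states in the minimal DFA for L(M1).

First remove the unreachable states {s0,s1,s2}; 10 states remain.
Start with accepting vs non-accepting: {s4,s5,s6,s7,s8,s10,s11,s12} | {s3,s9}.
Split {s4,s5,s6,s7,s8,s10,s11,s12} by δ(·,x) → {s4,s5,s6,s8,s10,s11,s12} and {s7}.
Split {s4,s5,s6,s8,s10,s11,s12} by δ(·,y) → {s8,s10,s12} and {s4,s5} and {s6,s11}.
Refine {s3,s9} on symbol x: members go to different blocks, giving {s3} and {s9}.
Split {s4,s5} by δ(·,x) → {s4} and {s5}.
Split {s6,s11} by δ(·,x) → {s6} and {s11}.
The partition is now stable with 8 blocks: {s8,s10,s12} | {s3} | {s7} | {s4} | {s6} | {s9} | {s5} | {s11}.

8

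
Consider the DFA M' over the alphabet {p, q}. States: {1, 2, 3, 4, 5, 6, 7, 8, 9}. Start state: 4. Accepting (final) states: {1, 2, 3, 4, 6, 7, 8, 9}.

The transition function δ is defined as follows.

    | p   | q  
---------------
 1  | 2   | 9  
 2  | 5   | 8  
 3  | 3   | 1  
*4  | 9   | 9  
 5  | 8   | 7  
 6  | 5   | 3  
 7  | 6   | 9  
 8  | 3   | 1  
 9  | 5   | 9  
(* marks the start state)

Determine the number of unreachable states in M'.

0

Exploring from 4, all states are eventually visited, so none are unreachable.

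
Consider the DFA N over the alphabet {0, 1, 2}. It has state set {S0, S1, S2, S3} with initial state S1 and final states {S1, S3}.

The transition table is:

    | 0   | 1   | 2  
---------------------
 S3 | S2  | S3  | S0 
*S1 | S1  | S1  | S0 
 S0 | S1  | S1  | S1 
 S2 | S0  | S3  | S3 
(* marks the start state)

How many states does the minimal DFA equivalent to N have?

States {S2,S3} cannot be reached from the start state, so discard them.
Start with accepting vs non-accepting: {S1} | {S0}.
Stable partition: {S1} | {S0} — 2 equivalence classes.

2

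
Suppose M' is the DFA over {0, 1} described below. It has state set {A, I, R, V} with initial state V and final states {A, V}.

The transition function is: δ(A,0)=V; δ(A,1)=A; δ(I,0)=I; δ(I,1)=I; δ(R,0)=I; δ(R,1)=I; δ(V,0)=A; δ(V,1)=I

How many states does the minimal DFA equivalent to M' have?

3

First remove the unreachable states {R}; 3 states remain.
Initial partition by acceptance: {A,V} | {I}.
On input 1, block {A,V} splits into {V} and {A}.
No further refinement is possible. Final partition (3 blocks): {V} | {I} | {A}.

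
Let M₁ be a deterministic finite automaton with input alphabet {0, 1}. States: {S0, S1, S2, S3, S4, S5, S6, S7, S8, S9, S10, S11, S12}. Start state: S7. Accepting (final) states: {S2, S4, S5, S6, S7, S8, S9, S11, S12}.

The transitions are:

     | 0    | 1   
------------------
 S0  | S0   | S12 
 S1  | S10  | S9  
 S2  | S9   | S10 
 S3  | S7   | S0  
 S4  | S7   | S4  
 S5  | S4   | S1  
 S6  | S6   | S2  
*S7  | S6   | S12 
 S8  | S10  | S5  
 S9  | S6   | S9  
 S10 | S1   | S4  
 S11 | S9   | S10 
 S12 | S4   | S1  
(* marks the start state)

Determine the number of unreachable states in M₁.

BFS from S7 reaches {S1, S2, S4, S6, S7, S9, S10, S12}; the 5 state(s) S0, S3, S5, S8, S11 are never visited.

5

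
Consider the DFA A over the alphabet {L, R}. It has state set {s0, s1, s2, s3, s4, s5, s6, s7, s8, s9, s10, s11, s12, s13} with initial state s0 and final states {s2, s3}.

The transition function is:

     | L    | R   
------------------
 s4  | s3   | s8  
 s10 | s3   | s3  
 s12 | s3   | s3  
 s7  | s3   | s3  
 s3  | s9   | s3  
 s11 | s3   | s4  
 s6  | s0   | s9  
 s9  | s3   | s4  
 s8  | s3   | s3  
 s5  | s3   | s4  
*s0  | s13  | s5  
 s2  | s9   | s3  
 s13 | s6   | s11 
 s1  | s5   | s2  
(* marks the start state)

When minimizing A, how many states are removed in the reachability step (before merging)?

BFS from s0 reaches {s0, s3, s4, s5, s6, s8, s9, s11, s13}; the 5 state(s) s1, s2, s7, s10, s12 are never visited.

5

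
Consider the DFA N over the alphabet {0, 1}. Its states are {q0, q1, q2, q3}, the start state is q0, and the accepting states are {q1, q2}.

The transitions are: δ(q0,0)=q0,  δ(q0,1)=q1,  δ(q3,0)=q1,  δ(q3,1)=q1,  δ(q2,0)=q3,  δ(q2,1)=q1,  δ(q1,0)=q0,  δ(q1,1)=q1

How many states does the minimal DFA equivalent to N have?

2

States {q2,q3} cannot be reached from the start state, so discard them.
Start with accepting vs non-accepting: {q1} | {q0}.
The partition is now stable with 2 blocks: {q1} | {q0}.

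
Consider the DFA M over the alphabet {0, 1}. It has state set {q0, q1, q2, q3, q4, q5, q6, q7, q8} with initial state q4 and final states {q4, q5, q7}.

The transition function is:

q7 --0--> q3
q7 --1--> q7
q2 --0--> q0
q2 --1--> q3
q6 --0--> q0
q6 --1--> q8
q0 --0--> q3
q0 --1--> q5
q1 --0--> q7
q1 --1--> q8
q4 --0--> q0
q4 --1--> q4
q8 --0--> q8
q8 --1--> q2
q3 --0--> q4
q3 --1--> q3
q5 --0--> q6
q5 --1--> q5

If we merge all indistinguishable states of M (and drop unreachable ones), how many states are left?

7

Reachable states from the start: {q0,q2,q3,q4,q5,q6,q8}. Unreachable: {q1,q7} — drop them.
Start with accepting vs non-accepting: {q4,q5} | {q0,q2,q3,q6,q8}.
On input 0, block {q0,q2,q3,q6,q8} splits into {q0,q2,q6,q8} and {q3}.
On input 0, block {q0,q2,q6,q8} splits into {q2,q6,q8} and {q0}.
Split {q4,q5} by δ(·,0) → {q4} and {q5}.
Refine {q2,q6,q8} on symbol 0: members go to different blocks, giving {q2,q6} and {q8}.
Refine {q2,q6} on symbol 1: members go to different blocks, giving {q2} and {q6}.
No further refinement is possible. Final partition (7 blocks): {q4} | {q2} | {q3} | {q0} | {q5} | {q8} | {q6}.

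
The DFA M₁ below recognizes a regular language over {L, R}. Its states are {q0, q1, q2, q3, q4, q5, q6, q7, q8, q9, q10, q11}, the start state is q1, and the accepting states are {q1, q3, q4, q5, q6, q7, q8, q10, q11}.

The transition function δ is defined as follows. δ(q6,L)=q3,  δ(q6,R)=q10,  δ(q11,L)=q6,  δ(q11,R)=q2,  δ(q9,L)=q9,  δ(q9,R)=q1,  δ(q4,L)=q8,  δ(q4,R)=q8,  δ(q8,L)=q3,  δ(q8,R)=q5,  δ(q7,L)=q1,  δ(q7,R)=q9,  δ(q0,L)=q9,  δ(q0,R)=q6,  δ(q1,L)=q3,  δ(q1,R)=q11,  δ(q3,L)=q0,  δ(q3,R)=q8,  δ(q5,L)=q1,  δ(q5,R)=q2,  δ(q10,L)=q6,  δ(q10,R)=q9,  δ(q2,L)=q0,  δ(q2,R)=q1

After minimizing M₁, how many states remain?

States {q4,q7} cannot be reached from the start state, so discard them.
Start with accepting vs non-accepting: {q1,q3,q5,q6,q8,q10,q11} | {q0,q2,q9}.
On input L, block {q1,q3,q5,q6,q8,q10,q11} splits into {q1,q5,q6,q8,q10,q11} and {q3}.
On input L, block {q1,q5,q6,q8,q10,q11} splits into {q1,q6,q8} and {q5,q10,q11}.
No further refinement is possible. Final partition (4 blocks): {q1,q6,q8} | {q0,q2,q9} | {q3} | {q5,q10,q11}.

4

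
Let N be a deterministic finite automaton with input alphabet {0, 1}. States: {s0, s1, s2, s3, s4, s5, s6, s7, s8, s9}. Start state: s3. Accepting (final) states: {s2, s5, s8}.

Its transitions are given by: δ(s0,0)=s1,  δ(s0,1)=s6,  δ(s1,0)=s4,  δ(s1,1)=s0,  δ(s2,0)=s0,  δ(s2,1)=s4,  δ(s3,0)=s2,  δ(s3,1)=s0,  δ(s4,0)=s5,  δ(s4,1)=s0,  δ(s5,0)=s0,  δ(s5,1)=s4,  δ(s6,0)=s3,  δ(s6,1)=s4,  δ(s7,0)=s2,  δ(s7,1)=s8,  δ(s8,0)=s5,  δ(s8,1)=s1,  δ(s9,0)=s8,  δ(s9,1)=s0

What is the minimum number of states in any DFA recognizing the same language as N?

5

Reachable states from the start: {s0,s1,s2,s3,s4,s5,s6}. Unreachable: {s7,s8,s9} — drop them.
Initial partition by acceptance: {s2,s5} | {s0,s1,s3,s4,s6}.
Refine {s0,s1,s3,s4,s6} on symbol 0: members go to different blocks, giving {s0,s1,s6} and {s3,s4}.
On input 0, block {s0,s1,s6} splits into {s1,s6} and {s0}.
Refine {s1,s6} on symbol 1: members go to different blocks, giving {s1} and {s6}.
No further refinement is possible. Final partition (5 blocks): {s2,s5} | {s1} | {s3,s4} | {s0} | {s6}.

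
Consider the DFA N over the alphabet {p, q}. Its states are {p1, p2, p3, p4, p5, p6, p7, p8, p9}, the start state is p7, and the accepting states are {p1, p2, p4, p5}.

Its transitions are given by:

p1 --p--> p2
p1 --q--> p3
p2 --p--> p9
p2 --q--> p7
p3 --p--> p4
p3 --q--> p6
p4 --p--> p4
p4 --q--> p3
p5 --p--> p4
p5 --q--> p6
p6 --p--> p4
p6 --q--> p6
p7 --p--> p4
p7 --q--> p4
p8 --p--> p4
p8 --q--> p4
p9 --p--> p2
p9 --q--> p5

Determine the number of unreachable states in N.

5

BFS from p7 reaches {p3, p4, p6, p7}; the 5 state(s) p1, p2, p5, p8, p9 are never visited.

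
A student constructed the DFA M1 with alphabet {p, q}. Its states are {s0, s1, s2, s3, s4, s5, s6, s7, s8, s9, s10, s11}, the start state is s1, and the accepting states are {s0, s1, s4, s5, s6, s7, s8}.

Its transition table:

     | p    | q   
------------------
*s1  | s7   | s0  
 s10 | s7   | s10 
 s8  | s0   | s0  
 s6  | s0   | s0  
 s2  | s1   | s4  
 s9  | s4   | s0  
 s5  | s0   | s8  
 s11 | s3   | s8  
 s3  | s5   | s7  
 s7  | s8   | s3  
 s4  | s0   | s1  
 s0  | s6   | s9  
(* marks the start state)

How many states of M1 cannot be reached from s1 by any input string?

3

Starting at s1 and following transitions, the reachable set is {s0, s1, s3, s4, s5, s6, s7, s8, s9}. That leaves s2, s10, s11 unreachable — 3 in total.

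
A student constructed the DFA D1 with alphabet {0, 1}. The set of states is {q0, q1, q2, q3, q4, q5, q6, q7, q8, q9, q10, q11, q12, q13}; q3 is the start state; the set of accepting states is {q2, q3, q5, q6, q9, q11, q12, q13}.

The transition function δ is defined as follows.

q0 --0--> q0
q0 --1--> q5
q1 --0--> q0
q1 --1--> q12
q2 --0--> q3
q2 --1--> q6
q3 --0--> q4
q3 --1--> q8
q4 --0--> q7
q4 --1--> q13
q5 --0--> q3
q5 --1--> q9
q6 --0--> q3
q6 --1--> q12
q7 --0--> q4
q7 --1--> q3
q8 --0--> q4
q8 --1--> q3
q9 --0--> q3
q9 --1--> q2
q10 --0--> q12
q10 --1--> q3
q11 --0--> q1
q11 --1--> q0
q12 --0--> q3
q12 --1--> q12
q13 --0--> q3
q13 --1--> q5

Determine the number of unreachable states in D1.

BFS from q3 reaches {q2, q3, q4, q5, q6, q7, q8, q9, q12, q13}; the 4 state(s) q0, q1, q10, q11 are never visited.

4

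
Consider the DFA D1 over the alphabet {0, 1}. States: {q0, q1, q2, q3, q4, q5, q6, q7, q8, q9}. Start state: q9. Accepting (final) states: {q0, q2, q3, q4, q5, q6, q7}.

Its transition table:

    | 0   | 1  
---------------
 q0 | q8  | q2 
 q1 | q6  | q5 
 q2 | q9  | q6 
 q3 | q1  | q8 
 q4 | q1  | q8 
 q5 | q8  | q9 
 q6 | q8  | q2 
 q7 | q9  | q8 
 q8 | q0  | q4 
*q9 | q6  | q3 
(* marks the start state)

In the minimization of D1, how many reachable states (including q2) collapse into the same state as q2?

3

States {q7} cannot be reached from the start state, so discard them.
Initial partition by acceptance: {q0,q2,q3,q4,q5,q6} | {q1,q8,q9}.
Split {q0,q2,q3,q4,q5,q6} by δ(·,1) → {q0,q2,q6} and {q3,q4,q5}.
Stable partition: {q0,q2,q6} | {q1,q8,q9} | {q3,q4,q5} — 3 equivalence classes.
The equivalence class containing q2 is {q0,q2,q6}, of size 3.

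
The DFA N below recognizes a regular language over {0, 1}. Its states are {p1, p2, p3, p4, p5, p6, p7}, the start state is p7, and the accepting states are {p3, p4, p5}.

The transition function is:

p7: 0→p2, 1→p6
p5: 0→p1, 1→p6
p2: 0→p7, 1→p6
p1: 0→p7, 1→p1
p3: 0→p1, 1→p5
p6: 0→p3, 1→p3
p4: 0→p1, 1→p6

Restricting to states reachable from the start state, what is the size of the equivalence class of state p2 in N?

2

First remove the unreachable states {p4}; 6 states remain.
Initial partition by acceptance: {p3,p5} | {p1,p2,p6,p7}.
On input 1, block {p3,p5} splits into {p3} and {p5}.
Split {p1,p2,p6,p7} by δ(·,0) → {p1,p2,p7} and {p6}.
Refine {p1,p2,p7} on symbol 1: members go to different blocks, giving {p2,p7} and {p1}.
Stable partition: {p3} | {p2,p7} | {p5} | {p6} | {p1} — 5 equivalence classes.
State p2 belongs to the block {p2,p7}, which has 2 states.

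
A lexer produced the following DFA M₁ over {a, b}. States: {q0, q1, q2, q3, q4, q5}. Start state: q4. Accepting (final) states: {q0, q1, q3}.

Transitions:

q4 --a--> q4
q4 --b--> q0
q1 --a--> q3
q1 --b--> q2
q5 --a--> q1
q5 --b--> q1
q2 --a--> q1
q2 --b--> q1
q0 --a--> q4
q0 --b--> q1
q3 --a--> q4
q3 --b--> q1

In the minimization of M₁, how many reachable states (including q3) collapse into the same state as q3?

Reachable states from the start: {q0,q1,q2,q3,q4}. Unreachable: {q5} — drop them.
P0 = {q0,q1,q3} | {q2,q4}.
Split {q0,q1,q3} by δ(·,a) → {q0,q3} and {q1}.
Refine {q2,q4} on symbol a: members go to different blocks, giving {q2} and {q4}.
The partition is now stable with 4 blocks: {q0,q3} | {q2} | {q1} | {q4}.
State q3 belongs to the block {q0,q3}, which has 2 states.

2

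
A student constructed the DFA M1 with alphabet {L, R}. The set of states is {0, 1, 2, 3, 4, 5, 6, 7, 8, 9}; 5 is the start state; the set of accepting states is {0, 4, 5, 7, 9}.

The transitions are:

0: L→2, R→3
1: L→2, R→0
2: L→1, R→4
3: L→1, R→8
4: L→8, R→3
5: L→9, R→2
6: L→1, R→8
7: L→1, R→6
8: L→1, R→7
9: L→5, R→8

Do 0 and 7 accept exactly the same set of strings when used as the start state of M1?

Yes

All states are reachable from the start state.
Start with accepting vs non-accepting: {0,4,5,7,9} | {1,2,3,6,8}.
On input L, block {0,4,5,7,9} splits into {0,4,7} and {5,9}.
Refine {1,2,3,6,8} on symbol R: members go to different blocks, giving {1,2,8} and {3,6}.
Stable partition: {0,4,7} | {1,2,8} | {5,9} | {3,6} — 4 equivalence classes.
0 and 7 lie in the same block of the stable partition, so they are equivalent — no string distinguishes them.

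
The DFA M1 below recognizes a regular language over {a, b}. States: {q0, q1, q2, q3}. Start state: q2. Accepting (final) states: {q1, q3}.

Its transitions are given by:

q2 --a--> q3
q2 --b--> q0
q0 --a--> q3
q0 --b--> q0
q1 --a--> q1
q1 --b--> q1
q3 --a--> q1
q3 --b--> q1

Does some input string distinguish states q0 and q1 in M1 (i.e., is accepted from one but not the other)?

Yes

Every state is reachable, so we keep all 4.
Initial partition by acceptance: {q1,q3} | {q0,q2}.
The partition is now stable with 2 blocks: {q1,q3} | {q0,q2}.
q0 and q1 end up in different blocks, so they are distinguishable. For instance, the string 'ε' is accepted from only q1.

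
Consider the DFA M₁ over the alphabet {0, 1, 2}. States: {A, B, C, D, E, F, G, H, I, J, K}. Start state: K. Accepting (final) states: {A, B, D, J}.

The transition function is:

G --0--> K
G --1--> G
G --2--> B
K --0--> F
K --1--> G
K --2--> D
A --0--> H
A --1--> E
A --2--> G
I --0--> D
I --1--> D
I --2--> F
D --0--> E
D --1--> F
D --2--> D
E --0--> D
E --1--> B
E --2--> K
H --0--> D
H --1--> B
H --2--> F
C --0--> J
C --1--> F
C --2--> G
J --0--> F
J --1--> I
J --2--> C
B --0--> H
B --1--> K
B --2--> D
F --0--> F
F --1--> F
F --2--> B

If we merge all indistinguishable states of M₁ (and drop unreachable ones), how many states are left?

3

First remove the unreachable states {A,C,I,J}; 7 states remain.
P0 = {B,D} | {E,F,G,H,K}.
On input 0, block {E,F,G,H,K} splits into {F,G,K} and {E,H}.
The partition is now stable with 3 blocks: {B,D} | {F,G,K} | {E,H}.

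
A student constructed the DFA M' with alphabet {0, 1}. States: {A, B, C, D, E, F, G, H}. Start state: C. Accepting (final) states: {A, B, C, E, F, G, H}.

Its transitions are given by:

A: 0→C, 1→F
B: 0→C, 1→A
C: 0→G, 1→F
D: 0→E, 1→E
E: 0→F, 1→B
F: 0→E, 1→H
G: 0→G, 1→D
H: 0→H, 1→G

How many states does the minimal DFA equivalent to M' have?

Start with accepting vs non-accepting: {A,B,C,E,F,G,H} | {D}.
On input 1, block {A,B,C,E,F,G,H} splits into {A,B,C,E,F,H} and {G}.
Refine {A,B,C,E,F,H} on symbol 0: members go to different blocks, giving {A,B,E,F,H} and {C}.
Refine {A,B,E,F,H} on symbol 0: members go to different blocks, giving {E,F,H} and {A,B}.
On input 1, block {E,F,H} splits into {E} and {F} and {H}.
Refine {A,B} on symbol 1: members go to different blocks, giving {A} and {B}.
Stable partition: {E} | {D} | {G} | {C} | {A} | {F} | {H} | {B} — 8 equivalence classes.

8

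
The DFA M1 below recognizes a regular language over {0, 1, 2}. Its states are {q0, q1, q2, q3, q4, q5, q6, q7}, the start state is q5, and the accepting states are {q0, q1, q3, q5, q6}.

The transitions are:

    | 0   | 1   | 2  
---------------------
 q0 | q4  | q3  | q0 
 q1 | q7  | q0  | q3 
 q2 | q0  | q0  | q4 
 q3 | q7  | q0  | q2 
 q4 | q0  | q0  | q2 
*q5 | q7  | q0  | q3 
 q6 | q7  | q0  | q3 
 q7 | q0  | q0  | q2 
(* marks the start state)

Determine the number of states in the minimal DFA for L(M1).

States {q1,q6} cannot be reached from the start state, so discard them.
P0 = {q0,q3,q5} | {q2,q4,q7}.
Split {q0,q3,q5} by δ(·,2) → {q0,q5} and {q3}.
On input 1, block {q0,q5} splits into {q0} and {q5}.
No further refinement is possible. Final partition (4 blocks): {q0} | {q2,q4,q7} | {q3} | {q5}.

4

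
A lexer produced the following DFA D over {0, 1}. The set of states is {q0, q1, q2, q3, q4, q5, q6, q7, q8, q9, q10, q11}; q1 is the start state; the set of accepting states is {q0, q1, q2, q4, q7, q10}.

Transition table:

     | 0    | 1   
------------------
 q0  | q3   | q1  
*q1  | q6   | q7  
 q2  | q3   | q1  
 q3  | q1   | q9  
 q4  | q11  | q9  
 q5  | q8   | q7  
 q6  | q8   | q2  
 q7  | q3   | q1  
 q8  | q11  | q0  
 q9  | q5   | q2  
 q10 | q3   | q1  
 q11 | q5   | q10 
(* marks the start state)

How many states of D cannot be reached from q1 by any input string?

1

Starting at q1 and following transitions, the reachable set is {q0, q1, q2, q3, q5, q6, q7, q8, q9, q10, q11}. That leaves q4 unreachable — 1 in total.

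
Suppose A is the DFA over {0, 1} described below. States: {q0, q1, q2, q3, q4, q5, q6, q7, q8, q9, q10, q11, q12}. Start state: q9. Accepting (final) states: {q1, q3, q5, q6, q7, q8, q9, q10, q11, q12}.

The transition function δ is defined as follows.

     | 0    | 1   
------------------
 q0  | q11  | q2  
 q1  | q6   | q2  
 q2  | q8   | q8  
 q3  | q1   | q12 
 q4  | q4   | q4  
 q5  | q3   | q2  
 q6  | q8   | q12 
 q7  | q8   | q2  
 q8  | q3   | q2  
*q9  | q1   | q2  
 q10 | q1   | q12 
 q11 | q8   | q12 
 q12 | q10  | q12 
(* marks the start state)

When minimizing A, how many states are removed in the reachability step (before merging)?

No path from q9 leads to q0, q4, q5, q7, q11; the other 8 states are all reachable.

5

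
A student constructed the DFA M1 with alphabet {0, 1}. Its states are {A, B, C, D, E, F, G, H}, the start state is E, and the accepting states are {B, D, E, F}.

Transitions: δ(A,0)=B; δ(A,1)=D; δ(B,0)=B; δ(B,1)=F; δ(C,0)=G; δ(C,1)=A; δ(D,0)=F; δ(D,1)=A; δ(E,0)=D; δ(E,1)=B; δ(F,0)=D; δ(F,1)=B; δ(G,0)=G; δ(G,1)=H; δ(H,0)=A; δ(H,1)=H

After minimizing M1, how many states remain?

4

States {C,G,H} cannot be reached from the start state, so discard them.
Start with accepting vs non-accepting: {B,D,E,F} | {A}.
On input 1, block {B,D,E,F} splits into {B,E,F} and {D}.
On input 0, block {B,E,F} splits into {E,F} and {B}.
The partition is now stable with 4 blocks: {E,F} | {A} | {D} | {B}.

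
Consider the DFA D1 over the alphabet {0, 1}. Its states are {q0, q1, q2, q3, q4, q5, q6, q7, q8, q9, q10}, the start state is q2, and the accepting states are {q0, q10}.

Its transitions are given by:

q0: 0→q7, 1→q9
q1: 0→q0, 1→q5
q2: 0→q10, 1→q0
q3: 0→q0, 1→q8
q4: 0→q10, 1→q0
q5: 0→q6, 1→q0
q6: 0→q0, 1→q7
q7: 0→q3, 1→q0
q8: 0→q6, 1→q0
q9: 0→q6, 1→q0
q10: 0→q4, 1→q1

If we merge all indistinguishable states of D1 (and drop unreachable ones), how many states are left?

5

Every state is reachable, so we keep all 11.
P0 = {q0,q10} | {q1,q2,q3,q4,q5,q6,q7,q8,q9}.
On input 0, block {q1,q2,q3,q4,q5,q6,q7,q8,q9} splits into {q1,q2,q3,q4,q6} and {q5,q7,q8,q9}.
On input 0, block {q0,q10} splits into {q0} and {q10}.
Split {q1,q2,q3,q4,q6} by δ(·,0) → {q1,q3,q6} and {q2,q4}.
No further refinement is possible. Final partition (5 blocks): {q0} | {q1,q3,q6} | {q5,q7,q8,q9} | {q10} | {q2,q4}.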